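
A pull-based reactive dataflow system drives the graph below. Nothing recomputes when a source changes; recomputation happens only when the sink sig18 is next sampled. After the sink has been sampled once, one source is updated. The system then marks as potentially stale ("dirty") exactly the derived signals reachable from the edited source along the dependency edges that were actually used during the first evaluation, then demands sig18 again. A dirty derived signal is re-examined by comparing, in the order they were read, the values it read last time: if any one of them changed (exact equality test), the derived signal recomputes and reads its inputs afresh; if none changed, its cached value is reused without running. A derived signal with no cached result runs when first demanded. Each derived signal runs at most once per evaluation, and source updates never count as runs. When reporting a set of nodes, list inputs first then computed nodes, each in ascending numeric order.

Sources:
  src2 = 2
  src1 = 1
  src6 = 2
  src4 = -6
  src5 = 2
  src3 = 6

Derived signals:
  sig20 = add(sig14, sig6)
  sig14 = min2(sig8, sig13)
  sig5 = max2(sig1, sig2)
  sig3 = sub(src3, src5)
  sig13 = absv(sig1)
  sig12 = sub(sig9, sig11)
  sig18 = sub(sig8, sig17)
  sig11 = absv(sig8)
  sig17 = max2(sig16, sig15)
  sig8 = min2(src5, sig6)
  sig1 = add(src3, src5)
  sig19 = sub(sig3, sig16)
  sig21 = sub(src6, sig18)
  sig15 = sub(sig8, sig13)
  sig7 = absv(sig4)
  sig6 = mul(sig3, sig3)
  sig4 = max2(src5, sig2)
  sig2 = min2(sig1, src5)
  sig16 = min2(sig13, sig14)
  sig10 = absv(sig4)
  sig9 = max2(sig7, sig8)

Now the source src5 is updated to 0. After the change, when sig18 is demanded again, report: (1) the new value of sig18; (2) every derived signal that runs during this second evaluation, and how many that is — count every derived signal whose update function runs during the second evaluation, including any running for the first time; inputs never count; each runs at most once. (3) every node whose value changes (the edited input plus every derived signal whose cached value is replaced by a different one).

First evaluation (everything demanded from the output):
  sig1 = add(6, 2) = 8
  sig3 = sub(6, 2) = 4
  sig6 = mul(4, 4) = 16
  sig8 = min2(2, 16) = 2
  sig13 = absv(8) = 8
  sig14 = min2(2, 8) = 2
  sig15 = sub(2, 8) = -6
  sig16 = min2(8, 2) = 2
  sig17 = max2(2, -6) = 2
  sig18 = sub(2, 2) = 0

Propagation after the edit:
  sig1: runs — src5 2->0; result 6.
  sig3: runs — src5 2->0; result 6.
  sig6: runs — sig3 4->6; sig3 4->6; result 36.
  sig8: runs — src5 2->0; sig6 16->36; result 0.
  sig13: runs — sig1 8->6; result 6.
  sig14: runs — sig8 2->0; sig13 8->6; result 0.
  sig15: runs — sig8 2->0; sig13 8->6; result -6 (same value as before).
  sig16: runs — sig13 8->6; sig14 2->0; result 0.
  sig17: runs — sig16 2->0; result 0.
  sig18: runs — sig8 2->0; sig17 2->0; result 0 (same value as before).

New value of sig18: 0.
Derived signals that run: sig1, sig3, sig6, sig8, sig13, sig14, sig15, sig16, sig17, sig18 — 10 in total.
Values that change: src5, sig1, sig3, sig6, sig8, sig13, sig14, sig16, sig17.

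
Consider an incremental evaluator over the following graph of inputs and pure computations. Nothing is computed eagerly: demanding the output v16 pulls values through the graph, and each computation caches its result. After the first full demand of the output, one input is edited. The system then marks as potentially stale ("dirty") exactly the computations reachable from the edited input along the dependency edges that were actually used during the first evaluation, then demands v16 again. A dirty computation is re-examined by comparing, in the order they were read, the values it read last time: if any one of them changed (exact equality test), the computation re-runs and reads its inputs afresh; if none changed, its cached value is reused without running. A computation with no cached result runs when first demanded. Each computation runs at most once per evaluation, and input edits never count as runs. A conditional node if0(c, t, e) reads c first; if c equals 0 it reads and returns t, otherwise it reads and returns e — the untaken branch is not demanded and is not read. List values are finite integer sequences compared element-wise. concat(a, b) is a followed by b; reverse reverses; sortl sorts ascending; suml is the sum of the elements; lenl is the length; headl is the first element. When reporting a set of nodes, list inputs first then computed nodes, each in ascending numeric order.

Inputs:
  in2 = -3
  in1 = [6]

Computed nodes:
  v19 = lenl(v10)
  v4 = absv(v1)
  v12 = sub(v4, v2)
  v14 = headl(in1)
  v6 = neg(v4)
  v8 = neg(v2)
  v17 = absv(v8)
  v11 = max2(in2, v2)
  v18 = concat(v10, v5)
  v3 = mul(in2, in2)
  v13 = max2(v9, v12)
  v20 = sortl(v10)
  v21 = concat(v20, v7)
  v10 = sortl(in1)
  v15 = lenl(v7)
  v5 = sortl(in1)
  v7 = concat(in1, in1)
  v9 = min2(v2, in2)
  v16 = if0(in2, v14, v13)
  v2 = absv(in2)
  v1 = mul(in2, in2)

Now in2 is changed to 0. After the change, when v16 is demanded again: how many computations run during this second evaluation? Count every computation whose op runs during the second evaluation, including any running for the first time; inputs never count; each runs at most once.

Run set: v14, v16 (2 run).
The important point: the flipped condition redirects demand; v1, v2, v4, v9, v12, v13 are left stale, never re-checked.

Initial pass — values computed on the first demand:
  v1 = mul(-3, -3) = 9
  v2 = absv(-3) = 3
  v4 = absv(9) = 9
  v9 = min2(3, -3) = -3
  v12 = sub(9, 3) = 6
  v13 = max2(-3, 6) = 6
  v16 = if0(in2=-3 -> else branch v13) = 6

Second demand — change propagation:
  v1: dirty yet unreached — the second evaluation never asks for it.
  v2: dirty yet unreached — the second evaluation never asks for it.
  v4: dirty yet unreached — the second evaluation never asks for it.
  v9: dirty yet unreached — the second evaluation never asks for it.
  v12: dirty yet unreached — the second evaluation never asks for it.
  v13: dirty yet unreached — the second evaluation never asks for it.
  v14: newly demanded (no cache) — executes and yields 6.
  v16: re-runs because in2 -3->0; new result 6 (unchanged).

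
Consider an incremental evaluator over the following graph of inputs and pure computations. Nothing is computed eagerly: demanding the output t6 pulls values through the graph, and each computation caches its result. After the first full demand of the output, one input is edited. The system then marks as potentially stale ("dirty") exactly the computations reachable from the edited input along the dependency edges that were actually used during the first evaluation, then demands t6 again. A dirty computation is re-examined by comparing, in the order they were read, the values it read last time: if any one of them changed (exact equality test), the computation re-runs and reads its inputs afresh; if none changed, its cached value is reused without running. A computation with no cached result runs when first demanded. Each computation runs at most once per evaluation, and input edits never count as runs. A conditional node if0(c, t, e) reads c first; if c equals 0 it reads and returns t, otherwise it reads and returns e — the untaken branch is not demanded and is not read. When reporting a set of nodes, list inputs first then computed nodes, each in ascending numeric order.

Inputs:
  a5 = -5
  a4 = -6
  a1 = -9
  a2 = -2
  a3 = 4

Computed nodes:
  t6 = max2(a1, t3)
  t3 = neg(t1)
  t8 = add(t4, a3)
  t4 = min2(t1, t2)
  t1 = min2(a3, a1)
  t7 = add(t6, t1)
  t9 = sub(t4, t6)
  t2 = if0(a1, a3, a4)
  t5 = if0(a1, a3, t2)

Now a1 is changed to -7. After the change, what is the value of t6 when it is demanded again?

t6 now evaluates to 7.

Initial pass — values computed on the first demand:
  t1 = min2(4, -9) = -9
  t3 = neg(-9) = 9
  t6 = max2(-9, 9) = 9

Second demand — change propagation:
  t1: re-runs because a1 -9->-7; new result -7.
  t3: re-runs because t1 -9->-7; new result 7.
  t6: re-runs because a1 -9->-7; t3 9->7; new result 7.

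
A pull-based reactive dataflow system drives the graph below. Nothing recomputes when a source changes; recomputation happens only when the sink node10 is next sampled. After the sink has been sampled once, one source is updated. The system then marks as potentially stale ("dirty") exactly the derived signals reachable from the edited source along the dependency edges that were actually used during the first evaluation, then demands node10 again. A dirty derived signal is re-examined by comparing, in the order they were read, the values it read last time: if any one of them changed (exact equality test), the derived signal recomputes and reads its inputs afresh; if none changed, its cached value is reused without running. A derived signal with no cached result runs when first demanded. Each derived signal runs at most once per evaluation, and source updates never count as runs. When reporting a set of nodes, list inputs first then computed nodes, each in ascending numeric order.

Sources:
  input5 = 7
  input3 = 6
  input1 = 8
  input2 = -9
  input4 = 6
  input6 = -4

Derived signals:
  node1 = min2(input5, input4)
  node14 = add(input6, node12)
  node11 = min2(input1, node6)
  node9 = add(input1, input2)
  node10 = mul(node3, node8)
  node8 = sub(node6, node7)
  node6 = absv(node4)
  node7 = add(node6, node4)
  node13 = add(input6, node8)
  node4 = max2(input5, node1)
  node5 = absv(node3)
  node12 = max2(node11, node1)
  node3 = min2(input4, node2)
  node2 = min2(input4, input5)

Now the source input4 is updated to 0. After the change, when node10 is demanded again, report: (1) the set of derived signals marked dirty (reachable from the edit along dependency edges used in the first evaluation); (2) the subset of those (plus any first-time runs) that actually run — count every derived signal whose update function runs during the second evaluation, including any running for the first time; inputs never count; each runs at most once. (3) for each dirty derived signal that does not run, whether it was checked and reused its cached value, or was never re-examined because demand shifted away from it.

First evaluation (everything demanded from the output):
  node1 = min2(7, 6) = 6
  node2 = min2(6, 7) = 6
  node3 = min2(6, 6) = 6
  node4 = max2(7, 6) = 7
  node6 = absv(7) = 7
  node7 = add(7, 7) = 14
  node8 = sub(7, 14) = -7
  node10 = mul(6, -7) = -42

Propagation after the edit:
  node1: runs — input4 6->0; result 0.
  node2: runs — input4 6->0; result 0.
  node3: runs — input4 6->0; node2 6->0; result 0.
  node4: runs — node1 6->0; result 7 (same value as before).
  node6: checked — values it read are unchanged (node4 unchanged); reused cached 7 without running.
  node7: checked — values it read are unchanged (node6 unchanged, node4 unchanged); reused cached 14 without running.
  node8: checked — values it read are unchanged (node6 unchanged, node7 unchanged); reused cached -7 without running.
  node10: runs — node3 6->0; result 0.

Key observation: the cutoff stops propagation at node6 — its inputs' values are unchanged, so it reuses its cache.

Marked dirty: node1, node2, node3, node4, node6, node7, node8, node10.
Derived signals that run: node1, node2, node3, node4, node10 — 5 in total.
Checked but reused from cache: node6, node7, node8.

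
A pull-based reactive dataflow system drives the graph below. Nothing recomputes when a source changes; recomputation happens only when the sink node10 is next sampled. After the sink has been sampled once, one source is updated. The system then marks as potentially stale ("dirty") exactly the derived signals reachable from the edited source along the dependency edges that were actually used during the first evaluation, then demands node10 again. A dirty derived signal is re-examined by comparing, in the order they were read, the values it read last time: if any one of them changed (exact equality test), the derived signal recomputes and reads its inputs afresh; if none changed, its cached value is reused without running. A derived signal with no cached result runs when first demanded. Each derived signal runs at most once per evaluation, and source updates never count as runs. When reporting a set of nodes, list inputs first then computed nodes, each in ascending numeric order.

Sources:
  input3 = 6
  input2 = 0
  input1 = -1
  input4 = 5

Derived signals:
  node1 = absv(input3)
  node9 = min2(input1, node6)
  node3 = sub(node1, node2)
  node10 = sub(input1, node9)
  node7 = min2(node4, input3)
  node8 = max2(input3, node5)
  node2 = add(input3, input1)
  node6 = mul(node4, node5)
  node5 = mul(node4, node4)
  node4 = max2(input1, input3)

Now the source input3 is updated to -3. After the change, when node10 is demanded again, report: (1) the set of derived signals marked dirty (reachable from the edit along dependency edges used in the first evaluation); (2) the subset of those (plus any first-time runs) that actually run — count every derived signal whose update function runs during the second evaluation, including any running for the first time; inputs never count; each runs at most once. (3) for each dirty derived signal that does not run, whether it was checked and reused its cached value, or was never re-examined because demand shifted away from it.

Marked dirty: node4, node5, node6, node9, node10.
Derived signals that run: node4, node5, node6, node9 — 4 in total.
Checked but reused from cache: node10.
Key observation: the change is absorbed at node9 — it re-runs but produces the same value, and the output's value is unchanged.

First evaluation (everything demanded from the output):
  node4 = max2(-1, 6) = 6
  node5 = mul(6, 6) = 36
  node6 = mul(6, 36) = 216
  node9 = min2(-1, 216) = -1
  node10 = sub(-1, -1) = 0

Propagation after the edit:
  node4: runs — input3 6->-3; result -1.
  node5: runs — node4 6->-1; node4 6->-1; result 1.
  node6: runs — node4 6->-1; node5 36->1; result -1.
  node9: runs — node6 216->-1; result -1 (same value as before).
  node10: checked — values it read are unchanged (input1 unchanged, node9 unchanged); reused cached 0 without running.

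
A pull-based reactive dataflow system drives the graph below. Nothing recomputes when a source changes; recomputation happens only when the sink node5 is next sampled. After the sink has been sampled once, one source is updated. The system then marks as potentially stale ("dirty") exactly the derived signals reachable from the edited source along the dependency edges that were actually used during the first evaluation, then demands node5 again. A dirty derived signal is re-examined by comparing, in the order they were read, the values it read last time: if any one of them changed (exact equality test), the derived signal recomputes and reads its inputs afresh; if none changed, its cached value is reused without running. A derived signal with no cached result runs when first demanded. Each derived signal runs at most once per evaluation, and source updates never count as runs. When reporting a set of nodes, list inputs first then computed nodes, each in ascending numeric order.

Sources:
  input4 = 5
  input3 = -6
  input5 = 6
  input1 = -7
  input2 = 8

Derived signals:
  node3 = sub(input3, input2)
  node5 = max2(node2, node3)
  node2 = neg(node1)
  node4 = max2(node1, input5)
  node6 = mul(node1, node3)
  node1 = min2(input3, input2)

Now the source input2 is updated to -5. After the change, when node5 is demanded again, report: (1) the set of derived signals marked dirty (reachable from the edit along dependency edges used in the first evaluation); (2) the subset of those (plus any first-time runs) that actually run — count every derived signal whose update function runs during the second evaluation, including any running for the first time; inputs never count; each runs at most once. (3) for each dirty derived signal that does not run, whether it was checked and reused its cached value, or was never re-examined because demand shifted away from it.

First evaluation (everything demanded from the output):
  node1 = min2(-6, 8) = -6
  node2 = neg(-6) = 6
  node3 = sub(-6, 8) = -14
  node5 = max2(6, -14) = 6

Propagation after the edit:
  node1: runs — input2 8->-5; result -6 (same value as before).
  node2: checked — values it read are unchanged (node1 unchanged); reused cached 6 without running.
  node3: runs — input2 8->-5; result -1.
  node5: runs — node3 -14->-1; result 6 (same value as before).

Key observation: the cutoff stops propagation at node2 — its inputs' values are unchanged, so it reuses its cache.

Marked dirty: node1, node2, node3, node5.
Derived signals that run: node1, node3, node5 — 3 in total.
Checked but reused from cache: node2.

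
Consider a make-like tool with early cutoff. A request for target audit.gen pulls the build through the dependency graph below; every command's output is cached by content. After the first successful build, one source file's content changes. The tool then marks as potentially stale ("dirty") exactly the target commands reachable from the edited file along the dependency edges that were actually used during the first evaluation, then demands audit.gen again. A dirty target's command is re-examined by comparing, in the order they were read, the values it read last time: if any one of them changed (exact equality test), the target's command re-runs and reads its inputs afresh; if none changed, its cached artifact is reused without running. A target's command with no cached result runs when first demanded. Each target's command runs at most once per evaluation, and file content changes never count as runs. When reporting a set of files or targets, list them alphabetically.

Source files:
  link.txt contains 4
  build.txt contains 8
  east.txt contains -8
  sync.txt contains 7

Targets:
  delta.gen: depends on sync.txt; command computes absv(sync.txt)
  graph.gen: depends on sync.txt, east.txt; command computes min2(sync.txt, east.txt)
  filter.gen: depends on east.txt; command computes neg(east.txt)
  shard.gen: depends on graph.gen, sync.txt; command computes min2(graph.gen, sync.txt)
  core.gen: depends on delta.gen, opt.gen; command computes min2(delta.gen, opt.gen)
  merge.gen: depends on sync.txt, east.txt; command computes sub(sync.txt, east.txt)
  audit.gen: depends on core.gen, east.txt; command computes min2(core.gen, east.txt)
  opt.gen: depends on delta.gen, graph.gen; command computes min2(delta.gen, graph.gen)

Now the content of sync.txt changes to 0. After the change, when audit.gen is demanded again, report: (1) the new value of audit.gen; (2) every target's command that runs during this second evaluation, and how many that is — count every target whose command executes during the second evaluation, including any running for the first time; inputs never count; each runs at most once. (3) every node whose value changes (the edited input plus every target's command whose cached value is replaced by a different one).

First demand of the output computes:
  delta.gen = absv(7) = 7
  graph.gen = min2(7, -8) = -8
  opt.gen = min2(7, -8) = -8
  core.gen = min2(7, -8) = -8
  audit.gen = min2(-8, -8) = -8

After the edit, cleaning proceeds:
  delta.gen: a read changed (sync.txt 7->0) — executes, giving 0.
  graph.gen: a read changed (sync.txt 7->0) — executes, giving -8 — identical to its old value.
  opt.gen: a read changed (delta.gen 7->0) — executes, giving -8 — identical to its old value.
  core.gen: a read changed (delta.gen 7->0) — executes, giving -8 — identical to its old value.
  audit.gen: dirty, but its reads are unchanged (core.gen unchanged, east.txt unchanged); cached -8 stands.

Note where the cutoff bites: audit.gen is checked, finds nothing changed, and keeps its cache.

Demanding audit.gen again yields -8.
4 target commands run: core.gen, delta.gen, graph.gen, opt.gen.
The nodes whose values change: delta.gen, sync.txt.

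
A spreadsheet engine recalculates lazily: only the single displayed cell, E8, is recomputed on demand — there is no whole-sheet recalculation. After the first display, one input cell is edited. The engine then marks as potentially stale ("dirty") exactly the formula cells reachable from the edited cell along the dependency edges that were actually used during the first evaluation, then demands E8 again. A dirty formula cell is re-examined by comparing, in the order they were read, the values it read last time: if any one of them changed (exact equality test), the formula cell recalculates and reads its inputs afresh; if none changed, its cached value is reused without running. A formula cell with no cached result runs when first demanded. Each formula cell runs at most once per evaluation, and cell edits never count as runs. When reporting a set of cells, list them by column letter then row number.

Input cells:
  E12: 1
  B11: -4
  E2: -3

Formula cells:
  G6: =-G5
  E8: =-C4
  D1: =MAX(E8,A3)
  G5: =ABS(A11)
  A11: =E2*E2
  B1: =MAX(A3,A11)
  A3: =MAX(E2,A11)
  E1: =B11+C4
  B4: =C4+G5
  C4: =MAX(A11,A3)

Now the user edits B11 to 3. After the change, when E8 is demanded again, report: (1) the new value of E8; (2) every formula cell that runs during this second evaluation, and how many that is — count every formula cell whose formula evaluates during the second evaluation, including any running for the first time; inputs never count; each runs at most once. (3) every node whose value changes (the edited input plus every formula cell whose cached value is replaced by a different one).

New value of E8: -9.
Formula cells that run: none — 0 in total.
Values that change: B11.
Key observation: B11 is never demanded by the output, so the edit triggers no recomputation at all.

First evaluation (everything demanded from the output):
  A11 = -3 * -3 = 9
  A3 = MAX(-3, 9) = 9
  C4 = MAX(9, 9) = 9
  E8 = -(9) = -9

Propagation after the edit:
  B11 feeds no computation that the output demands — nothing is marked dirty and nothing runs.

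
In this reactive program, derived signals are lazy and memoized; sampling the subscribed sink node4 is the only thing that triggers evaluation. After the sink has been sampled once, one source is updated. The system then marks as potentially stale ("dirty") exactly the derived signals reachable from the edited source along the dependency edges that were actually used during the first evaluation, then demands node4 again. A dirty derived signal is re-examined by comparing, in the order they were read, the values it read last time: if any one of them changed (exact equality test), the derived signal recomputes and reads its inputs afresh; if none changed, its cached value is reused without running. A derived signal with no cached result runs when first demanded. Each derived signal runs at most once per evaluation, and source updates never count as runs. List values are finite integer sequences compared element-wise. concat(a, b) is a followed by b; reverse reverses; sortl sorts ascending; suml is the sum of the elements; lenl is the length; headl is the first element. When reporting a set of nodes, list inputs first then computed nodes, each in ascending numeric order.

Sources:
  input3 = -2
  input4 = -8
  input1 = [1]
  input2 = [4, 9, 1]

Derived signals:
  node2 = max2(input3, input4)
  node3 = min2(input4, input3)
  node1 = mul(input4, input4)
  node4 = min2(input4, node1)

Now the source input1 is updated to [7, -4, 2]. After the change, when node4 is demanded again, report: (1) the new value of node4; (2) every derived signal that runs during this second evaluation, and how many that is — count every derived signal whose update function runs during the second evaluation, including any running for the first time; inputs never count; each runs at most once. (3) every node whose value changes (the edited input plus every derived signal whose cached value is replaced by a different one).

Demanding node4 again yields -8.
0 derived signals run: none.
The nodes whose values change: input1.
Note the shortcut — nothing in the graph depends on input1 at all, so no recomputation happens.

First demand of the output computes:
  node1 = mul(-8, -8) = 64
  node4 = min2(-8, 64) = -8

After the edit, cleaning proceeds:
  no node depends on input1 at all; the second demand re-runs nothing.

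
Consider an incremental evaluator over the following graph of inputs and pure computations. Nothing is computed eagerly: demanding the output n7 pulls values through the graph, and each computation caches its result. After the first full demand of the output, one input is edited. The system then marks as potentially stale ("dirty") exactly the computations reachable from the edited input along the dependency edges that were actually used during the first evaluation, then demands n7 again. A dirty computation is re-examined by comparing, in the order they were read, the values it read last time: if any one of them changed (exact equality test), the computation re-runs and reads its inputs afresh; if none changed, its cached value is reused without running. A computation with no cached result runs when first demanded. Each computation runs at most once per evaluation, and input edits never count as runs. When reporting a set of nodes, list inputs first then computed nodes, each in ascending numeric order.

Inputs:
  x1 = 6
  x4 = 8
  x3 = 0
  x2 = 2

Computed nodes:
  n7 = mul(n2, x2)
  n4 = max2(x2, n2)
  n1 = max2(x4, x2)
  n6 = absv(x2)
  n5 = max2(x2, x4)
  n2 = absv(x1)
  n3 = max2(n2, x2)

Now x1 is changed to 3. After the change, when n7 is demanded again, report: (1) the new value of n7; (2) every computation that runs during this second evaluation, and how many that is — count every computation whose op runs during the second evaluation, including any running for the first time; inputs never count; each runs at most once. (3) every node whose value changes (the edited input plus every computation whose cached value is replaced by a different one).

n7 now evaluates to 6.
Run set: n2, n7 (2 run).
Changed values: x1, n2, n7.

Initial pass — values computed on the first demand:
  n2 = absv(6) = 6
  n7 = mul(6, 2) = 12

Second demand — change propagation:
  n2: re-runs because x1 6->3; new result 3.
  n7: re-runs because n2 6->3; new result 6.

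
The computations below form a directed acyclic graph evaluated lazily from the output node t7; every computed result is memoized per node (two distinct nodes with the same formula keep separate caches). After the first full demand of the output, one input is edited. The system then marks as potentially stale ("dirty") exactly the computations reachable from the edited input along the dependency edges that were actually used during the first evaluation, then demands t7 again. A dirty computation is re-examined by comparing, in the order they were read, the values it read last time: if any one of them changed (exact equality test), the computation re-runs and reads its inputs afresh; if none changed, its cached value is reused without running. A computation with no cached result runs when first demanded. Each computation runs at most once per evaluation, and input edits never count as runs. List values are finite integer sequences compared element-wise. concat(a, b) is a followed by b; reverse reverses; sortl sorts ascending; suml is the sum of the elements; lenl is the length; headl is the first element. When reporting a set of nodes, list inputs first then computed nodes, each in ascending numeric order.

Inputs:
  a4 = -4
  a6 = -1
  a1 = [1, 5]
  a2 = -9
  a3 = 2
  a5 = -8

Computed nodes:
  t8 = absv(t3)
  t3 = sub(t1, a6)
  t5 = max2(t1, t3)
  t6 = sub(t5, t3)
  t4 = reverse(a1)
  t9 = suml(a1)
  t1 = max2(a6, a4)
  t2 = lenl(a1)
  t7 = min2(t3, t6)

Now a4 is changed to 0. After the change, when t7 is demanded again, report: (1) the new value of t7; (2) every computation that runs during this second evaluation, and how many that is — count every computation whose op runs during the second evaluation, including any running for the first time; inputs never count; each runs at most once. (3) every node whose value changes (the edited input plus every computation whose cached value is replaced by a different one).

Demanding t7 again yields 0.
5 computations run: t1, t3, t5, t6, t7.
The nodes whose values change: a4, t1, t3, t5.

First demand of the output computes:
  t1 = max2(-1, -4) = -1
  t3 = sub(-1, -1) = 0
  t5 = max2(-1, 0) = 0
  t6 = sub(0, 0) = 0
  t7 = min2(0, 0) = 0

After the edit, cleaning proceeds:
  t1: a read changed (a4 -4->0) — executes, giving 0.
  t3: a read changed (t1 -1->0) — executes, giving 1.
  t5: a read changed (t1 -1->0; t3 0->1) — executes, giving 1.
  t6: a read changed (t5 0->1; t3 0->1) — executes, giving 0 — identical to its old value.
  t7: a read changed (t3 0->1) — executes, giving 0 — identical to its old value.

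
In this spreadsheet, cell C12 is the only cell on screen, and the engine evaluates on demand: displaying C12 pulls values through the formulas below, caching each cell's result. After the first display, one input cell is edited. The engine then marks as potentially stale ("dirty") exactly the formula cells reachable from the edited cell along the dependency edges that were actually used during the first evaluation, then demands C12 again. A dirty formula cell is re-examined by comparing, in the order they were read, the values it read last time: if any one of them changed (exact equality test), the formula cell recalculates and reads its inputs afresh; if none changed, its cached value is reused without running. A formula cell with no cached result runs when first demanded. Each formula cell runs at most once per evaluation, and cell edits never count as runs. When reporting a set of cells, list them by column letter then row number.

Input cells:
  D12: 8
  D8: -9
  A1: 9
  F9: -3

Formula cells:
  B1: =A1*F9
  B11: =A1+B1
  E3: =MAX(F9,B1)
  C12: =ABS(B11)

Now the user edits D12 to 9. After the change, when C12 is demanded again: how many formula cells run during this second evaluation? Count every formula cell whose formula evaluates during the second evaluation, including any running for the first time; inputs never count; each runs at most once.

Run set: none (0 run).
The important point: nothing the output needs ever reads D12, so the edit is invisible to it.

Initial pass — values computed on the first demand:
  B1 = 9 * -3 = -27
  B11 = 9 + -27 = -18
  C12 = ABS(-18) = 18

Second demand — change propagation:
  no demanded computation ever read D12, so the edit dirties nothing and nothing runs.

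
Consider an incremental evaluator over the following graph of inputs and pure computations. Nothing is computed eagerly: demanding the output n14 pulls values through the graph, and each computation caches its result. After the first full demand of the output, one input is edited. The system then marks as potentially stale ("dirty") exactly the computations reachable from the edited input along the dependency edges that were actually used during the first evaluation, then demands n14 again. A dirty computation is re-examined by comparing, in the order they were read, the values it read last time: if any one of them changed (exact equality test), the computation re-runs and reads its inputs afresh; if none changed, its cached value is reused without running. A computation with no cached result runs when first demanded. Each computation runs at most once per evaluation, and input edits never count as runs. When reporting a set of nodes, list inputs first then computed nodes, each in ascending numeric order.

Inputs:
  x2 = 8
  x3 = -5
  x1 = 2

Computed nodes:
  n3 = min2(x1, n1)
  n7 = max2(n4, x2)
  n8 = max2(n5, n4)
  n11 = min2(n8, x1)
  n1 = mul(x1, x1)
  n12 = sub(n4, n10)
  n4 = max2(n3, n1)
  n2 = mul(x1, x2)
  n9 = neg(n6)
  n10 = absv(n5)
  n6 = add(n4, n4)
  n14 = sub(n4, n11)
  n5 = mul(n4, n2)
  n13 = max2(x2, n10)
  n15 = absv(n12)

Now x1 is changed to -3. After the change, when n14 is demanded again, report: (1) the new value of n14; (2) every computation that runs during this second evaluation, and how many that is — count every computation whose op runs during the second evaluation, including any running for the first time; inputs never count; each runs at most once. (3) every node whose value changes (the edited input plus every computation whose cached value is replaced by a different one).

n14 now evaluates to 12.
Run set: n1, n2, n3, n4, n5, n8, n11, n14 (8 run).
Changed values: x1, n1, n2, n3, n4, n5, n8, n11, n14.

Initial pass — values computed on the first demand:
  n1 = mul(2, 2) = 4
  n2 = mul(2, 8) = 16
  n3 = min2(2, 4) = 2
  n4 = max2(2, 4) = 4
  n5 = mul(4, 16) = 64
  n8 = max2(64, 4) = 64
  n11 = min2(64, 2) = 2
  n14 = sub(4, 2) = 2

Second demand — change propagation:
  n1: re-runs because x1 2->-3; x1 2->-3; new result 9.
  n2: re-runs because x1 2->-3; new result -24.
  n3: re-runs because x1 2->-3; n1 4->9; new result -3.
  n4: re-runs because n3 2->-3; n1 4->9; new result 9.
  n5: re-runs because n4 4->9; n2 16->-24; new result -216.
  n8: re-runs because n5 64->-216; n4 4->9; new result 9.
  n11: re-runs because n8 64->9; x1 2->-3; new result -3.
  n14: re-runs because n4 4->9; n11 2->-3; new result 12.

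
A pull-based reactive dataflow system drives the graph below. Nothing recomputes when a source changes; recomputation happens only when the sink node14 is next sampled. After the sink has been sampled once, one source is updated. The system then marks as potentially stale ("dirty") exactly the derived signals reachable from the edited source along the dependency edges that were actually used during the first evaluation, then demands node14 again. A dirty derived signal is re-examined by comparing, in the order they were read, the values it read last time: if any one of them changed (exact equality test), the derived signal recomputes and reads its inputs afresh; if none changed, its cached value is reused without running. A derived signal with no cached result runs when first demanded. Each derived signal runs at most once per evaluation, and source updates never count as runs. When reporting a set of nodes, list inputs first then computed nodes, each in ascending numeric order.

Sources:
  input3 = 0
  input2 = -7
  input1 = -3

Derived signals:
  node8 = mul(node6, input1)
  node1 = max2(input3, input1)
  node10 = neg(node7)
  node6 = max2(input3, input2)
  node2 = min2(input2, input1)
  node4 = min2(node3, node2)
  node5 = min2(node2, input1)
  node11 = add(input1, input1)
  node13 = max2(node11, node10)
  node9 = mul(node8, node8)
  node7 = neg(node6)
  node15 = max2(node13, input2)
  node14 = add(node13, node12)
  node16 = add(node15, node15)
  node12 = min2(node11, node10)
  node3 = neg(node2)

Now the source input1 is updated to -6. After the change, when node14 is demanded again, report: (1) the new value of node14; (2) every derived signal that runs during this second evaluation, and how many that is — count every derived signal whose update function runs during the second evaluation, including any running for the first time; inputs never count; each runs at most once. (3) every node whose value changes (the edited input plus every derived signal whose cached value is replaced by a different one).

New value of node14: -12.
Derived signals that run: node11, node12, node13, node14 — 4 in total.
Values that change: input1, node11, node12, node14.

First evaluation (everything demanded from the output):
  node6 = max2(0, -7) = 0
  node7 = neg(0) = 0
  node10 = neg(0) = 0
  node11 = add(-3, -3) = -6
  node12 = min2(-6, 0) = -6
  node13 = max2(-6, 0) = 0
  node14 = add(0, -6) = -6

Propagation after the edit:
  node11: runs — input1 -3->-6; input1 -3->-6; result -12.
  node12: runs — node11 -6->-12; result -12.
  node13: runs — node11 -6->-12; result 0 (same value as before).
  node14: runs — node12 -6->-12; result -12.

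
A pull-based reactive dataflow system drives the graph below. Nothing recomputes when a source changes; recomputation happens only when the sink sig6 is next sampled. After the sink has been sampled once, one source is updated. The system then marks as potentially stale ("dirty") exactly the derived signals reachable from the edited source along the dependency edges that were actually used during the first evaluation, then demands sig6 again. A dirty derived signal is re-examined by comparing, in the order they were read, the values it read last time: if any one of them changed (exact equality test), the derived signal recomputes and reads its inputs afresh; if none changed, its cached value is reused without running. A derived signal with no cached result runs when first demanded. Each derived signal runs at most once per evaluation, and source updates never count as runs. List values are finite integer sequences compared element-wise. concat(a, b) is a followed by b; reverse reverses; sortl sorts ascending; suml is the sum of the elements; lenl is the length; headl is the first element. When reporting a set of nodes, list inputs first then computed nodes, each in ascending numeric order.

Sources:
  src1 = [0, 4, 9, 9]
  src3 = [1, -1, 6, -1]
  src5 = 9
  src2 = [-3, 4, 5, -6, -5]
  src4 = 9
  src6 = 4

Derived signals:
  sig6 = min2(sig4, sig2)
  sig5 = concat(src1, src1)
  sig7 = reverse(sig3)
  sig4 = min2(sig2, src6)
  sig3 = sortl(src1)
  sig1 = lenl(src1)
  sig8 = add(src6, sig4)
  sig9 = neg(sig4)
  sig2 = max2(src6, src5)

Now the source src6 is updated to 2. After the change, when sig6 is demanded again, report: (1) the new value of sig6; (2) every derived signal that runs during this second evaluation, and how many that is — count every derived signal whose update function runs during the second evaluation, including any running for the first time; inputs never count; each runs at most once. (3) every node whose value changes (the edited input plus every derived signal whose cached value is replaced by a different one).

New value of sig6: 2.
Derived signals that run: sig2, sig4, sig6 — 3 in total.
Values that change: src6, sig4, sig6.

First evaluation (everything demanded from the output):
  sig2 = max2(4, 9) = 9
  sig4 = min2(9, 4) = 4
  sig6 = min2(4, 9) = 4

Propagation after the edit:
  sig2: runs — src6 4->2; result 9 (same value as before).
  sig4: runs — src6 4->2; result 2.
  sig6: runs — sig4 4->2; result 2.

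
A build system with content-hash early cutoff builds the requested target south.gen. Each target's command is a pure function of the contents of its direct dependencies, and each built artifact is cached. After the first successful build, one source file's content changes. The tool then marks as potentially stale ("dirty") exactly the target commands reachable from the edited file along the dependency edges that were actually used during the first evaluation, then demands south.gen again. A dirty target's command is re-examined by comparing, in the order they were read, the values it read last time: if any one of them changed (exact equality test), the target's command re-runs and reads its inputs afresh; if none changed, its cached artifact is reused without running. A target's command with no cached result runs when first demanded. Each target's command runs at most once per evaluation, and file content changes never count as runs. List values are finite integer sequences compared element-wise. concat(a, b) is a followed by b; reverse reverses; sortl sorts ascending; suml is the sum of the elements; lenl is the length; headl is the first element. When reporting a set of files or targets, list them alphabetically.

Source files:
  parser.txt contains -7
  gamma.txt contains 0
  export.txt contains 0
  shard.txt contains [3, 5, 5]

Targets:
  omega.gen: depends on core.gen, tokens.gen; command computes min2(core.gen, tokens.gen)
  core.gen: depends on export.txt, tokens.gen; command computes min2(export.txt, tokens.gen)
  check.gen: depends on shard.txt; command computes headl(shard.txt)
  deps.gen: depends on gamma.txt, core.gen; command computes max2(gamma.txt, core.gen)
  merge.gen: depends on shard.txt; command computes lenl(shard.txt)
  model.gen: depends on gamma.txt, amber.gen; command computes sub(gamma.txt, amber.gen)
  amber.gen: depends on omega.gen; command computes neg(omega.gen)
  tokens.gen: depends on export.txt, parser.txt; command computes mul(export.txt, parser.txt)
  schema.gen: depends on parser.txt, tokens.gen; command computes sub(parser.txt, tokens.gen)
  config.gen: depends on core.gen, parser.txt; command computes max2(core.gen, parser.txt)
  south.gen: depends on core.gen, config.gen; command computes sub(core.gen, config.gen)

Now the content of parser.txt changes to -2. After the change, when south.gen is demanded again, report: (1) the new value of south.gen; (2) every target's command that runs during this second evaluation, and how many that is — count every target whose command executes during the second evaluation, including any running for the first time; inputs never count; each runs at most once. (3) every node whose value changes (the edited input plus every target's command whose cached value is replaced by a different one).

First evaluation (everything demanded from the output):
  tokens.gen = mul(0, -7) = 0
  core.gen = min2(0, 0) = 0
  config.gen = max2(0, -7) = 0
  south.gen = sub(0, 0) = 0

Propagation after the edit:
  tokens.gen: runs — parser.txt -7->-2; result 0 (same value as before).
  core.gen: checked — values it read are unchanged (export.txt unchanged, tokens.gen unchanged); reused cached 0 without running.
  config.gen: runs — parser.txt -7->-2; result 0 (same value as before).
  south.gen: checked — values it read are unchanged (core.gen unchanged, config.gen unchanged); reused cached 0 without running.

Key observation: the cutoff stops propagation at core.gen — its inputs' values are unchanged, so it reuses its cache.

New value of south.gen: 0.
Target commands that run: config.gen, tokens.gen — 2 in total.
Values that change: parser.txt.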